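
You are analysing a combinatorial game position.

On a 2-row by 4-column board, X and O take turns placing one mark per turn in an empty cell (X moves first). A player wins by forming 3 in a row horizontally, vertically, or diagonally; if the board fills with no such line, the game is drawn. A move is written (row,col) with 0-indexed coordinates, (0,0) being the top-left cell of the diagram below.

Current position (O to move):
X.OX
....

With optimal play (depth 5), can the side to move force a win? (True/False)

[X.OX/....] O move#1: (0,1):+0/XOOX/....*, (1,0):+0/X.OX/O..., (1,1):+0/X.OX/.O.., (1,2):+0/X.OX/..O., (1,3):+0/X.OX/...O
[XOOX/....] X move#2: (1,0):+0/XOOX/X...*, (1,1):+0/XOOX/.X.., (1,2):+0/XOOX/..X., (1,3):+0/XOOX/...X
[XOOX/X...] O move#3: (1,1):+0/XOOX/XO..*, (1,2):+0/XOOX/X.O., (1,3):+0/XOOX/X..O
[XOOX/XO..] X move#4: (1,2):+0/XOOX/XOX.*, (1,3):+0/XOOX/XO.X
[XOOX/XOX.] O move#5: (1,3):+0/XOOX/XOXO*
[XOOX/XOXO] end (terminal +0, X#6); searched X.OX/.... to 5

O winning at [X.OX/....]: False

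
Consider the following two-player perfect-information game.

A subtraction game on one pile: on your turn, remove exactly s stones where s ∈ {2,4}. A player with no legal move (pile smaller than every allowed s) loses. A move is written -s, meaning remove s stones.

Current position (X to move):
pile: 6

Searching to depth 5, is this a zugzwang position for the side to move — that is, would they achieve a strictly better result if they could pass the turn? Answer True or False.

zugzwang(6, X) = True

ply 1, X at 6 | -2=-1→4*; -4=-1→2
ply 2, O at 4 | -2=-1→2; -4=+1→0*
ply 3: 0 is terminal -1 (X); from 6 depth 5
suppose X passes — search the same position with O to move:
pass> ply 1, O at 6 | -2=-1→4*; -4=-1→2
pass> ply 2, X at 4 | -2=-1→2; -4=+1→0*
pass> ply 3: 0 is terminal -1 (O); from 6 depth 5
for X: play -1, pass +1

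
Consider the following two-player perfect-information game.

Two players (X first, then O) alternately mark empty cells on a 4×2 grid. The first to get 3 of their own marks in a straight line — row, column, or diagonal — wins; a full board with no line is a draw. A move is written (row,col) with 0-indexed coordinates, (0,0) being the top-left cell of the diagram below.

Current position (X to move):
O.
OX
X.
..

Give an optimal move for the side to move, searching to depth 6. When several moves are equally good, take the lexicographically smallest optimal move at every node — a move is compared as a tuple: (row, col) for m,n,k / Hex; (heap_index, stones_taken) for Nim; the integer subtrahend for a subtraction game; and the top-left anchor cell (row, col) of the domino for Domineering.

ply 1, X at O./OX/X./.. | (0,1)=+0→OX/OX/X./..; (2,1)=+1→O./OX/XX/..*; (3,0)=+0→O./OX/X./X.; (3,1)=+0→O./OX/X./.X
ply 2, O at O./OX/XX/.. | (0,1)=-1→OO/OX/XX/..*; (3,0)=-1→O./OX/XX/O.; (3,1)=-1→O./OX/XX/.O
ply 3, X at OO/OX/XX/.. | (3,0)=+0→OO/OX/XX/X.; (3,1)=+1→OO/OX/XX/.X*
ply 4: OO/OX/XX/.X is terminal -1 (O); from O./OX/X./.. depth 6

X's best at [O./OX/X./..]: (2,1)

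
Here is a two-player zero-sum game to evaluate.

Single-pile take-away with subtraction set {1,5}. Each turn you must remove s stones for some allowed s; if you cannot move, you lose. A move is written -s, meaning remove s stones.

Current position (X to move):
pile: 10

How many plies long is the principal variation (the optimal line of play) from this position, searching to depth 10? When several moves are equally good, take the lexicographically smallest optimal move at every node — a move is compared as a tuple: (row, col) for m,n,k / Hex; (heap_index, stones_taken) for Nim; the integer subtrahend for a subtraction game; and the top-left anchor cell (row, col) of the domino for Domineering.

PV length from [10]: 10 plies

p1 X@[10]: -1[9]-1* -5[5]-1
p2 O@[9]: -1[8]+1* -5[4]+1
p3 X@[8]: -1[7]-1* -5[3]-1
p4 O@[7]: -1[6]+1* -5[2]+1
p5 X@[6]: -1[5]-1* -5[1]-1
p6 O@[5]: -1[4]+1* -5[0]+1
p7 X@[4]: -1[3]-1*
p8 O@[3]: -1[2]+1*
p9 X@[2]: -1[1]-1*
p10 O@[1]: -1[0]+1*
p11 X@[0] terminal -1; root [10] d10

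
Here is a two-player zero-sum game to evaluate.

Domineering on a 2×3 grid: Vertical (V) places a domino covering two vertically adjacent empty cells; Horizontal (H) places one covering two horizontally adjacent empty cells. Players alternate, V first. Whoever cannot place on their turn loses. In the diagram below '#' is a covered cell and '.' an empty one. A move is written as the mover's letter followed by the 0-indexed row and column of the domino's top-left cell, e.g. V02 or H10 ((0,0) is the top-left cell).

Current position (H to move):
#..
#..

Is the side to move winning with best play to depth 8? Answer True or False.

H winning at [#../#..]: True

ply 1, H at #../#.. | H01=+1→###/#..*; H11=+1→#../###
ply 2: ###/#.. is terminal -1 (V); from #../#.. depth 8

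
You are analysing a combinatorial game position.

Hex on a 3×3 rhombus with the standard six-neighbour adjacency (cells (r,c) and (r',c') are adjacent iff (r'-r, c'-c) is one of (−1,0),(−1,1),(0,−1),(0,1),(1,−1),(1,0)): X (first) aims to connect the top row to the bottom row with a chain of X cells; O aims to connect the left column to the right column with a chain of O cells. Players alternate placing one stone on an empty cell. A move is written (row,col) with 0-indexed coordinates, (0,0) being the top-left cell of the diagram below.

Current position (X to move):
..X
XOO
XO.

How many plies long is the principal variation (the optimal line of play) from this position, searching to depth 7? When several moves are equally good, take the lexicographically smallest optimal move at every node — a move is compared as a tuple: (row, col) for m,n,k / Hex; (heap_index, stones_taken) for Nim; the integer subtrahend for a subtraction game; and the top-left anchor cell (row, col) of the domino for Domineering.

[..X/XOO/XO.] X move#1: (0,0):+1/X.X/XOO/XO.*, (0,1):+1/.XX/XOO/XO., (2,2):+1/..X/XOO/XOX
[X.X/XOO/XO.] end (terminal -1, O#2); searched ..X/XOO/XO. to 7

PV length from [..X/XOO/XO.]: 1 ply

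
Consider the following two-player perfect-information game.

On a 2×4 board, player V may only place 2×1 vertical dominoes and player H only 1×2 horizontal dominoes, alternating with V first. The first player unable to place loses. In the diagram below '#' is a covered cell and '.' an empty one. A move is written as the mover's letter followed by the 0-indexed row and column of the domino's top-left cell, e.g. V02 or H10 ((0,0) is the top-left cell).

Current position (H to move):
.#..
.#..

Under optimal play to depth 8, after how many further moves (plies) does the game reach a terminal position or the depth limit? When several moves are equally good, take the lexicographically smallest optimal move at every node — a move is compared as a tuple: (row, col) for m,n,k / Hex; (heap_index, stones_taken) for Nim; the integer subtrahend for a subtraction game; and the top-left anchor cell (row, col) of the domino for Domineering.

[.#../.#..] H move#1: H02:+1/.###/.#..*, H12:+1/.#../.###
[.###/.#..] V move#2: V00:-1/####/##..*
[####/##..] H move#3: H12:+1/####/####*
[####/####] end (terminal -1, V#4); searched .#../.#.. to 8

PV length from [.#../.#..]: 3 plies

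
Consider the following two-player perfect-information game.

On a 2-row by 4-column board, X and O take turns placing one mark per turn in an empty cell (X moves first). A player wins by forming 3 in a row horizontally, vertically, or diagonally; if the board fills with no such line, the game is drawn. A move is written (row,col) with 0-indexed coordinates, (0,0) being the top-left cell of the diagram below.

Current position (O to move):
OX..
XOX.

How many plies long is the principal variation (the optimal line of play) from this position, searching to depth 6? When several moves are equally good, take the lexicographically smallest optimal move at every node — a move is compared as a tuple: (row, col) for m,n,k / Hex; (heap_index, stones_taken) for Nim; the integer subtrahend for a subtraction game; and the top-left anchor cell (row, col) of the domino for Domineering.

ply 1, O at OX../XOX. | (0,2)=+0→OXO./XOX.*; (0,3)=+0→OX.O/XOX.; (1,3)=+0→OX../XOXO
ply 2, X at OXO./XOX. | (0,3)=+0→OXOX/XOX.*; (1,3)=+0→OXO./XOXX
ply 3, O at OXOX/XOX. | (1,3)=+0→OXOX/XOXO*
ply 4: OXOX/XOXO is terminal +0 (X); from OX../XOX. depth 6

PV length from [OX../XOX.]: 3 plies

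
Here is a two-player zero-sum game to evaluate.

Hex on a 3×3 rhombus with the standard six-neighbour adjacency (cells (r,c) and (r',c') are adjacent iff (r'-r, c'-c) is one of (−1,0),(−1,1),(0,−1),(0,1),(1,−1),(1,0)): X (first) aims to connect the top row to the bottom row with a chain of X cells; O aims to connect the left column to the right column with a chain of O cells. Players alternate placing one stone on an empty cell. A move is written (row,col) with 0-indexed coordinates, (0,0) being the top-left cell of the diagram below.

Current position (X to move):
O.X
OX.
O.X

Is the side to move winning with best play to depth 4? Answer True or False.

X winning at [O.X/OX./O.X]: True

p1 X@[O.X/OX./O.X]: (0,1)[OXX/OX./O.X]+1* (1,2)[O.X/OXX/O.X]+1 (2,1)[O.X/OX./OXX]+1
p2 O@[OXX/OX./O.X]: (1,2)[OXX/OXO/O.X]-1* (2,1)[OXX/OX./OOX]-1
p3 X@[OXX/OXO/O.X]: (2,1)[OXX/OXO/OXX]+1*
p4 O@[OXX/OXO/OXX] terminal -1; root [O.X/OX./O.X] d4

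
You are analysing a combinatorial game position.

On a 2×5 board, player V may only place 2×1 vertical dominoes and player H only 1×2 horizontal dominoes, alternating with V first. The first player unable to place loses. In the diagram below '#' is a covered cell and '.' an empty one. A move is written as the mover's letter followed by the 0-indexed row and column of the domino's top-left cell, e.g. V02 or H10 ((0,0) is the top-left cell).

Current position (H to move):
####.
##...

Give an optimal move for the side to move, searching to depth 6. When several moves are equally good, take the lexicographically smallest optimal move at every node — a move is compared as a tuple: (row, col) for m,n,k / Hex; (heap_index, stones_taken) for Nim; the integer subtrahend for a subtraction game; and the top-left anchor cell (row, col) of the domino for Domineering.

[####./##...] H move#1: H12:-1/####./####., H13:+1/####./##.##*
[####./##.##] end (terminal -1, V#2); searched ####./##... to 6

H's best at [####./##...]: H13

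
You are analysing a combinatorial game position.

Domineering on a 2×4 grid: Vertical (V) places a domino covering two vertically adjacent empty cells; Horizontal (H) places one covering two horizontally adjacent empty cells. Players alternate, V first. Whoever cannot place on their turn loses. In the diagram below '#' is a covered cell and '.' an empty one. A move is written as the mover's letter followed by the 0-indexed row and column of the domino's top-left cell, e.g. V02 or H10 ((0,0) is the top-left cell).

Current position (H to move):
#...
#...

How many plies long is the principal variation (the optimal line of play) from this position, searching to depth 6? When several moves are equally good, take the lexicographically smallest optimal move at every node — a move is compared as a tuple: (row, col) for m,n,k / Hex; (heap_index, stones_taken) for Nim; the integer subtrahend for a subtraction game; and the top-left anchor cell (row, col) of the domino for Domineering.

ply 1, H at #.../#... | H01=+1→###./#...*; H02=+1→#.##/#...; H11=+1→#.../###.; H12=+1→#.../#.##
ply 2, V at ###./#... | V03=-1→####/#..#*
ply 3, H at ####/#..# | H11=+1→####/####*
ply 4: ####/#### is terminal -1 (V); from #.../#... depth 6

PV length from [#.../#...]: 3 plies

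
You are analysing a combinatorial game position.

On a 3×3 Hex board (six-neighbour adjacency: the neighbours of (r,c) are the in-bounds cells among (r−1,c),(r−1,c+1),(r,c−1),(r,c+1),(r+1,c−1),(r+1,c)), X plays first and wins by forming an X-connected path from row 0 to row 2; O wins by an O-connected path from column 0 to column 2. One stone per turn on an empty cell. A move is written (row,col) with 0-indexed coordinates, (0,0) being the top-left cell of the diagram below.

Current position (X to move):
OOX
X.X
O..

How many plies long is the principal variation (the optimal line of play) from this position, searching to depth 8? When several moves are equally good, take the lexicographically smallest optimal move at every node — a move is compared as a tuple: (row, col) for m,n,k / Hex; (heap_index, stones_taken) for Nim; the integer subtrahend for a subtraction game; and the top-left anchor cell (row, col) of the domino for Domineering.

PV length from [OOX/X.X/O..]: 3 plies

ply 1, X at OOX/X.X/O.. | (1,1)=+1→OOX/XXX/O..*; (2,1)=+1→OOX/X.X/OX.; (2,2)=+1→OOX/X.X/O.X
ply 2, O at OOX/XXX/O.. | (2,1)=-1→OOX/XXX/OO.*; (2,2)=-1→OOX/XXX/O.O
ply 3, X at OOX/XXX/OO. | (2,2)=+1→OOX/XXX/OOX*
ply 4: OOX/XXX/OOX is terminal -1 (O); from OOX/X.X/O.. depth 8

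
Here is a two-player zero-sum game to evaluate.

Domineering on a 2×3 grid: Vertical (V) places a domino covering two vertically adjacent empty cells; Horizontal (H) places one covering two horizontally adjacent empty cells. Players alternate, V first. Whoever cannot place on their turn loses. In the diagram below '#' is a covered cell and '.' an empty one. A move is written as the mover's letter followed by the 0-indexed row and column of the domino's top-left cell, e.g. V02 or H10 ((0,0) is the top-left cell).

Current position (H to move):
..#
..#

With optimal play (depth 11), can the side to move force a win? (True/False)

ply 1, H at ..#/..# | H00=+1→###/..#*; H10=+1→..#/###
ply 2: ###/..# is terminal -1 (V); from ..#/..# depth 11

H winning at [..#/..#]: True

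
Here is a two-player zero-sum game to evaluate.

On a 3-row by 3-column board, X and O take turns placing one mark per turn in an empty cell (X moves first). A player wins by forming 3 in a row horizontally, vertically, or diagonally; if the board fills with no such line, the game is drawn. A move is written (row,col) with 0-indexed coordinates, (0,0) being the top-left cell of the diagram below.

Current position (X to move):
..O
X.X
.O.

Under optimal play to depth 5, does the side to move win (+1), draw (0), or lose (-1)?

[..O/X.X/.O.] X move#1: (0,0):+1/X.O/X.X/.O.*, (0,1):+0/.XO/X.X/.O., (1,1):+1/..O/XXX/.O., (2,0):+1/..O/X.X/XO., (2,2):-1/..O/X.X/.OX
[X.O/X.X/.O.] O move#2: (0,1):-1/XOO/X.X/.O.*, (1,1):-1/X.O/XOX/.O., (2,0):-1/X.O/X.X/OO., (2,2):-1/X.O/X.X/.OO
[XOO/X.X/.O.] X move#3: (1,1):+1/XOO/XXX/.O.*, (2,0):+1/XOO/X.X/XO., (2,2):-1/XOO/X.X/.OX
[XOO/XXX/.O.] end (terminal -1, O#4); searched ..O/X.X/.O. to 5

value(..O/X.X/.O., X) = +1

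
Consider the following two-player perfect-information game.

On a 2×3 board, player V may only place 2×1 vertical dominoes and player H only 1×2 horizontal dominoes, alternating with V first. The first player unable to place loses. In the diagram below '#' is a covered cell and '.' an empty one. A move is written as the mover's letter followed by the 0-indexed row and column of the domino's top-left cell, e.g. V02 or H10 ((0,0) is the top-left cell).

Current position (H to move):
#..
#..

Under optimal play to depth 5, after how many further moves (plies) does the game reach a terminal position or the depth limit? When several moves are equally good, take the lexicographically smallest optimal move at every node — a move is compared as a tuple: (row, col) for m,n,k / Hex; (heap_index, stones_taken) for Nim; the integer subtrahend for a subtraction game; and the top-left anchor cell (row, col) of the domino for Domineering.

[#../#..] H move#1: H01:+1/###/#..*, H11:+1/#../###
[###/#..] end (terminal -1, V#2); searched #../#.. to 5

PV length from [#../#..]: 1 ply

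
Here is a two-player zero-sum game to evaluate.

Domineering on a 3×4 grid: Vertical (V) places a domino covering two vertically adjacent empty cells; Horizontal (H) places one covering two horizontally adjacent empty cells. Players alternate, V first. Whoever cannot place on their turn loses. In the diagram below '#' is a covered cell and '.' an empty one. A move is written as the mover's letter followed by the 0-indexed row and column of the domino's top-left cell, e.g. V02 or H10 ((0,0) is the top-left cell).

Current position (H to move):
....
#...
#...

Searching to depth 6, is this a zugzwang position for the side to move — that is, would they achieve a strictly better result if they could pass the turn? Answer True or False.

ply 1, H at ..../#.../#... | H00=-1→##../#.../#...; H01=-1→.##./#.../#...; H02=-1→..##/#.../#...; H11=+1→..../###./#...*; H12=+1→..../#.##/#...; H21=-1→..../#.../###.; H22=-1→..../#.../#.##
ply 2, V at ..../###./#... | V03=-1→...#/####/#...*; V13=-1→..../####/#..#
ply 3, H at ...#/####/#... | H00=+1→##.#/####/#...*; H01=+1→.###/####/#...; H21=+1→...#/####/###.; H22=+1→...#/####/#.##
ply 4: ##.#/####/#... is terminal -1 (V); from ..../#.../#... depth 6
suppose H passes — search the same position with V to move:
pass> ply 1, V at ..../#.../#... | V01=-1→.#../##../#...; V02=+1→..#./#.#./#...*; V03=-1→...#/#..#/#...; V11=-1→..../##../##..; V12=+1→..../#.#./#.#.; V13=-1→..../#..#/#..#
pass> ply 2, H at ..#./#.#./#... | H00=-1→###./#.#./#...*; H21=-1→..#./#.#./###.; H22=-1→..#./#.#./#.##
pass> ply 3, V at ###./#.#./#... | V03=-1→####/#.##/#...; V11=+1→###./###./##..*; V13=-1→###./#.##/#..#
pass> ply 4, H at ###./###./##.. | H22=-1→###./###./####*
pass> ply 5, V at ###./###./#### | V03=+1→####/####/####*
pass> ply 6: ####/####/#### is terminal -1 (H); from ..../#.../#... depth 6
for H: play +1, pass -1

zugzwang(..../#.../#..., H) = False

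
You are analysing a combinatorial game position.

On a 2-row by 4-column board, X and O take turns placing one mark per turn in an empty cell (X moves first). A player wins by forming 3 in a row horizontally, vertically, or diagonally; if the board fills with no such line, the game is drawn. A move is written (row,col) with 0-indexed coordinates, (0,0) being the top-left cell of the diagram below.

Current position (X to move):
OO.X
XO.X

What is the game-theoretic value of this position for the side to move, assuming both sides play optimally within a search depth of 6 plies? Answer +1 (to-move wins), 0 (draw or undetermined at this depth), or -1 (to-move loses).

value(OO.X/XO.X, X) = 0

p1 X@[OO.X/XO.X]: (0,2)[OOXX/XO.X]+0* (1,2)[OO.X/XOXX]-1
p2 O@[OOXX/XO.X]: (1,2)[OOXX/XOOX]+0*
p3 X@[OOXX/XOOX] terminal +0; root [OO.X/XO.X] d6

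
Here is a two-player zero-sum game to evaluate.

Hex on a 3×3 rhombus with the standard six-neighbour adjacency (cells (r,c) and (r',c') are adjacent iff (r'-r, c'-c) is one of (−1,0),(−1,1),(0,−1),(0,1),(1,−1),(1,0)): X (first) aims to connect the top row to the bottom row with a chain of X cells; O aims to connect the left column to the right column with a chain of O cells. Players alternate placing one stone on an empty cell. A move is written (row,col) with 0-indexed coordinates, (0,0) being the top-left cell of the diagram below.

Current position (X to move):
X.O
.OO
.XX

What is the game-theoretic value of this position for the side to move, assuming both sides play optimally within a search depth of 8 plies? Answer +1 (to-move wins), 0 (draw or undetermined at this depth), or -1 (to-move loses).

[X.O/.OO/.XX] X move#1: (0,1):-1/XXO/.OO/.XX*, (1,0):-1/X.O/XOO/.XX, (2,0):-1/X.O/.OO/XXX
[XXO/.OO/.XX] O move#2: (1,0):+1/XXO/OOO/.XX*, (2,0):+1/XXO/.OO/OXX
[XXO/OOO/.XX] end (terminal -1, X#3); searched X.O/.OO/.XX to 8

value(X.O/.OO/.XX, X) = -1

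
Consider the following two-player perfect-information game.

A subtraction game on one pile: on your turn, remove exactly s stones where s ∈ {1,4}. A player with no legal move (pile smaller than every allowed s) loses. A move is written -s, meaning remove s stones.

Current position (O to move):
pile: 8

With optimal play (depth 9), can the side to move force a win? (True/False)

O winning at [8]: True

p1 O@[8]: -1[7]+1* -4[4]-1
p2 X@[7]: -1[6]-1* -4[3]-1
p3 O@[6]: -1[5]+1* -4[2]+1
p4 X@[5]: -1[4]-1* -4[1]-1
p5 O@[4]: -1[3]-1 -4[0]+1*
p6 X@[0] terminal -1; root [8] d9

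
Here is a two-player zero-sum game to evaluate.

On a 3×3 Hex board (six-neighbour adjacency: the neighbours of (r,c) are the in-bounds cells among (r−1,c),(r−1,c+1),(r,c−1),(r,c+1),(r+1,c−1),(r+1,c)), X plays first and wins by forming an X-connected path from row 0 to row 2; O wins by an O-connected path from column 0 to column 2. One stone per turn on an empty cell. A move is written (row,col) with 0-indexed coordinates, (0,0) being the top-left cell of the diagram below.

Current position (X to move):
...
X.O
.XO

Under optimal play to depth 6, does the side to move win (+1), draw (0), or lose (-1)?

ply 1, X at .../X.O/.XO | (0,0)=+1→X../X.O/.XO*; (0,1)=+1→.X./X.O/.XO; (0,2)=+1→..X/X.O/.XO; (1,1)=+1→.../XXO/.XO; (2,0)=+1→.../X.O/XXO
ply 2, O at X../X.O/.XO | (0,1)=-1→XO./X.O/.XO*; (0,2)=-1→X.O/X.O/.XO; (1,1)=-1→X../XOO/.XO; (2,0)=-1→X../X.O/OXO
ply 3, X at XO./X.O/.XO | (0,2)=+1→XOX/X.O/.XO*; (1,1)=+1→XO./XXO/.XO; (2,0)=+1→XO./X.O/XXO
ply 4, O at XOX/X.O/.XO | (1,1)=-1→XOX/XOO/.XO*; (2,0)=-1→XOX/X.O/OXO
ply 5, X at XOX/XOO/.XO | (2,0)=+1→XOX/XOO/XXO*
ply 6: XOX/XOO/XXO is terminal -1 (O); from .../X.O/.XO depth 6

value(.../X.O/.XO, X) = +1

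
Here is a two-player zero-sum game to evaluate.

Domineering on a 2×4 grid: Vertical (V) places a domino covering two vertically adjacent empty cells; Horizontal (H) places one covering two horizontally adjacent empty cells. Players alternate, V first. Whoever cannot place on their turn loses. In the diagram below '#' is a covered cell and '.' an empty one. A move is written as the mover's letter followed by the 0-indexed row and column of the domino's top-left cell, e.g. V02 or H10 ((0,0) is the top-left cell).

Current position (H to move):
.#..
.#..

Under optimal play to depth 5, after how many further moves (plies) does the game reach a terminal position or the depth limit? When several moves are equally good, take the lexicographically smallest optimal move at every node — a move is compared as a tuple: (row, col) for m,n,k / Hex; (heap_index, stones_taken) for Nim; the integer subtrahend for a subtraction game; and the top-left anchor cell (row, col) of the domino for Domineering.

PV length from [.#../.#..]: 3 plies

ply 1, H at .#../.#.. | H02=+1→.###/.#..*; H12=+1→.#../.###
ply 2, V at .###/.#.. | V00=-1→####/##..*
ply 3, H at ####/##.. | H12=+1→####/####*
ply 4: ####/#### is terminal -1 (V); from .#../.#.. depth 5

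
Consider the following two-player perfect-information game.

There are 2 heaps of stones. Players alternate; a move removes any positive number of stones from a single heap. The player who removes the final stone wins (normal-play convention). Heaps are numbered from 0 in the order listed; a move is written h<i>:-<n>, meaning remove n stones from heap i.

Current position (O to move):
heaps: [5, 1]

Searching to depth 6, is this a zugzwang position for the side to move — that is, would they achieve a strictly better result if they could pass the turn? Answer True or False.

zugzwang((5,1), O) = False

[(5,1)] O move#1: h0:-1:-1/(4,1), h0:-2:-1/(3,1), h0:-3:-1/(2,1), h0:-4:+1/(1,1)*, h0:-5:-1/(0,1), h1:-1:-1/(5,0)
[(1,1)] X move#2: h0:-1:-1/(0,1)*, h1:-1:-1/(1,0)
[(0,1)] O move#3: h1:-1:+1/(0,0)*
[(0,0)] end (terminal -1, X#4); searched (5,1) to 6
if O skipped the turn, X would face:
~ [(5,1)] X move#1: h0:-1:-1/(4,1), h0:-2:-1/(3,1), h0:-3:-1/(2,1), h0:-4:+1/(1,1)*, h0:-5:-1/(0,1), h1:-1:-1/(5,0)
~ [(1,1)] O move#2: h0:-1:-1/(0,1)*, h1:-1:-1/(1,0)
~ [(0,1)] X move#3: h1:-1:+1/(0,0)*
~ [(0,0)] end (terminal -1, O#4); searched (5,1) to 6
compare (O): move=+1 vs pass=-1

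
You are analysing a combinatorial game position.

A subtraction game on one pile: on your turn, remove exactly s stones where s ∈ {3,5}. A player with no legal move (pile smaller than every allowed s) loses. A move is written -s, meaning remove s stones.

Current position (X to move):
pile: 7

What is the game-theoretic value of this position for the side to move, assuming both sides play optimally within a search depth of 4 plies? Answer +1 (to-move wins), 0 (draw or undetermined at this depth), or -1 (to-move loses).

[7] X move#1: -3:-1/4, -5:+1/2*
[2] end (terminal -1, O#2); searched 7 to 4

value(7, X) = +1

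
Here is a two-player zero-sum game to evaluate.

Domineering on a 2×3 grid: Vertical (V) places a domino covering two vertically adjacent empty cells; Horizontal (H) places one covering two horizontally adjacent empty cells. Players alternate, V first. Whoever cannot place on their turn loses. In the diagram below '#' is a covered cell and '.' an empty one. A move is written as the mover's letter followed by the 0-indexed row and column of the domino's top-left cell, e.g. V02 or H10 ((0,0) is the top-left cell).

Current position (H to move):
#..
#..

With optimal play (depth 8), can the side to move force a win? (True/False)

H winning at [#../#..]: True

p1 H@[#../#..]: H01[###/#..]+1* H11[#../###]+1
p2 V@[###/#..] terminal -1; root [#../#..] d8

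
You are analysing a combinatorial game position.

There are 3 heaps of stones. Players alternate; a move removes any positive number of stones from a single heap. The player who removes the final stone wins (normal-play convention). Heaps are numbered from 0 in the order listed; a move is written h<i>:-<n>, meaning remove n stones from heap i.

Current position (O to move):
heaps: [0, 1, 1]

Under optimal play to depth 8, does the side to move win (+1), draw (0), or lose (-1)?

[(0,1,1)] O move#1: h1:-1:-1/(0,0,1)*, h2:-1:-1/(0,1,0)
[(0,0,1)] X move#2: h2:-1:+1/(0,0,0)*
[(0,0,0)] end (terminal -1, O#3); searched (0,1,1) to 8

value((0,1,1), O) = -1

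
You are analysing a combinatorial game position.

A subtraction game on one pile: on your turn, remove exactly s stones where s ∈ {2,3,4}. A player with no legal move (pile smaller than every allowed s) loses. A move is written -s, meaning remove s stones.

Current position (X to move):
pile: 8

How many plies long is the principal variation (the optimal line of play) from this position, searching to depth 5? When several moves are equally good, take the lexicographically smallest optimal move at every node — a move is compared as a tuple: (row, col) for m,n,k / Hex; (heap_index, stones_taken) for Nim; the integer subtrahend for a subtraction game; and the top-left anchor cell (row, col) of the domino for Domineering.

PV length from [8]: 3 plies

[8] X move#1: -2:+1/6*, -3:-1/5, -4:-1/4
[6] O move#2: -2:-1/4*, -3:-1/3, -4:-1/2
[4] X move#3: -2:-1/2, -3:+1/1*, -4:+1/0
[1] end (terminal -1, O#4); searched 8 to 5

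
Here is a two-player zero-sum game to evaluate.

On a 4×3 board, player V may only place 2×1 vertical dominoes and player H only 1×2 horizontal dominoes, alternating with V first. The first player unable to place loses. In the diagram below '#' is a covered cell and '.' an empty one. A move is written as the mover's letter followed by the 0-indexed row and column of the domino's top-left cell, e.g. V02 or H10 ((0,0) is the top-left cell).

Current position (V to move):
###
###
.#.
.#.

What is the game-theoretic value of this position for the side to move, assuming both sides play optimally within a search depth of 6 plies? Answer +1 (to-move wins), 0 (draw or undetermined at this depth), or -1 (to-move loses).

value(###/###/.#./.#., V) = +1

p1 V@[###/###/.#./.#.]: V20[###/###/##./##.]+1* V22[###/###/.##/.##]+1
p2 H@[###/###/##./##.] terminal -1; root [###/###/.#./.#.] d6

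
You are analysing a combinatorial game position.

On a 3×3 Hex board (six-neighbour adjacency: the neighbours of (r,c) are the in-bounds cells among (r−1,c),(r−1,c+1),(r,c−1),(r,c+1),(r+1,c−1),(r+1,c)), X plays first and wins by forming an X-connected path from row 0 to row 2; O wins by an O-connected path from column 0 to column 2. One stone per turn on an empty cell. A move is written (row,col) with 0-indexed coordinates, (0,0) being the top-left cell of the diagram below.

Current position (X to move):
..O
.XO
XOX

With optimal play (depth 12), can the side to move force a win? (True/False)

[..O/.XO/XOX] X move#1: (0,0):+1/X.O/.XO/XOX*, (0,1):+1/.XO/.XO/XOX, (1,0):+1/..O/XXO/XOX
[X.O/.XO/XOX] O move#2: (0,1):-1/XOO/.XO/XOX*, (1,0):-1/X.O/OXO/XOX
[XOO/.XO/XOX] X move#3: (1,0):+1/XOO/XXO/XOX*
[XOO/XXO/XOX] end (terminal -1, O#4); searched ..O/.XO/XOX to 12

X winning at [..O/.XO/XOX]: True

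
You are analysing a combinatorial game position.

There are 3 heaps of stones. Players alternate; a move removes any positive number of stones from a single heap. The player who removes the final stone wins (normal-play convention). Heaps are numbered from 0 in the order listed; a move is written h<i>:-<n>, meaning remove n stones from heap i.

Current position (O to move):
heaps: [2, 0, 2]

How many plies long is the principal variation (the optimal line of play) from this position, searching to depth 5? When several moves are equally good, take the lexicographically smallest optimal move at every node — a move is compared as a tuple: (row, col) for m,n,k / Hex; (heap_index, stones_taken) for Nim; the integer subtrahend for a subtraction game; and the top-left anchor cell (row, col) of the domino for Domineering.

[(2,0,2)] O move#1: h0:-1:-1/(1,0,2)*, h0:-2:-1/(0,0,2), h2:-1:-1/(2,0,1), h2:-2:-1/(2,0,0)
[(1,0,2)] X move#2: h0:-1:-1/(0,0,2), h2:-1:+1/(1,0,1)*, h2:-2:-1/(1,0,0)
[(1,0,1)] O move#3: h0:-1:-1/(0,0,1)*, h2:-1:-1/(1,0,0)
[(0,0,1)] X move#4: h2:-1:+1/(0,0,0)*
[(0,0,0)] end (terminal -1, O#5); searched (2,0,2) to 5

PV length from [(2,0,2)]: 4 plies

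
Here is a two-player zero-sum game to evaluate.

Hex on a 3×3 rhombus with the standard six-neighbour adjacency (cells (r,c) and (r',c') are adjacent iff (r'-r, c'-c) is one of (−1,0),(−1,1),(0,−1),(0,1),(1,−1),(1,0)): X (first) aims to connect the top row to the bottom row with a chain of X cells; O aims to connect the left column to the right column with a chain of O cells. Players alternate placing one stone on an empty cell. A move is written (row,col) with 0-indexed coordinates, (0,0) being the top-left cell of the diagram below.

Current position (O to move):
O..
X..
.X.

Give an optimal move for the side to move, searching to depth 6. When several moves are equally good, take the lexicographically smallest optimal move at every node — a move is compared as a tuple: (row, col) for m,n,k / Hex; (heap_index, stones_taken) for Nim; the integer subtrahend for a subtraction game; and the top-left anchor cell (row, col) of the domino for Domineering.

O's best at [O../X../.X.]: (1,1)

ply 1, O at O../X../.X. | (0,1)=-1→OO./X../.X.; (0,2)=-1→O.O/X../.X.; (1,1)=+1→O../XO./.X.*; (1,2)=-1→O../X.O/.X.; (2,0)=-1→O../X../OX.; (2,2)=-1→O../X../.XO
ply 2, X at O../XO./.X. | (0,1)=-1→OX./XO./.X.*; (0,2)=-1→O.X/XO./.X.; (1,2)=-1→O../XOX/.X.; (2,0)=-1→O../XO./XX.; (2,2)=-1→O../XO./.XX
ply 3, O at OX./XO./.X. | (0,2)=-1→OXO/XO./.X.; (1,2)=-1→OX./XOO/.X.; (2,0)=+1→OX./XO./OX.*; (2,2)=-1→OX./XO./.XO
ply 4, X at OX./XO./OX. | (0,2)=-1→OXX/XO./OX.*; (1,2)=-1→OX./XOX/OX.; (2,2)=-1→OX./XO./OXX
ply 5, O at OXX/XO./OX. | (1,2)=+1→OXX/XOO/OX.*; (2,2)=-1→OXX/XO./OXO
ply 6: OXX/XOO/OX. is terminal -1 (X); from O../X../.X. depth 6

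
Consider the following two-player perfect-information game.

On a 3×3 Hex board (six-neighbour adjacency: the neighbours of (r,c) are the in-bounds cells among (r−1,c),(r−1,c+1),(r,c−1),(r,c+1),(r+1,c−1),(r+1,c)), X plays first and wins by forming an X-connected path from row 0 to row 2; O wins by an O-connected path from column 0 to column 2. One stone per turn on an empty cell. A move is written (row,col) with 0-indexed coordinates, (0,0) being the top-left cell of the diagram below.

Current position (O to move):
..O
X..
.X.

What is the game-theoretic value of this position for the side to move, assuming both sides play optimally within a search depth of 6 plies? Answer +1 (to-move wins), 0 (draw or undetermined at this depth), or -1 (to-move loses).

value(..O/X../.X., O) = -1

[..O/X../.X.] O move#1: (0,0):-1/O.O/X../.X.*, (0,1):-1/.OO/X../.X., (1,1):-1/..O/XO./.X., (1,2):-1/..O/X.O/.X., (2,0):-1/..O/X../OX., (2,2):-1/..O/X../.XO
[O.O/X../.X.] X move#2: (0,1):+1/OXO/X../.X.*, (1,1):-1/O.O/XX./.X., (1,2):-1/O.O/X.X/.X., (2,0):-1/O.O/X../XX., (2,2):-1/O.O/X../.XX
[OXO/X../.X.] O move#3: (1,1):-1/OXO/XO./.X.*, (1,2):-1/OXO/X.O/.X., (2,0):-1/OXO/X../OX., (2,2):-1/OXO/X../.XO
[OXO/XO./.X.] X move#4: (1,2):-1/OXO/XOX/.X., (2,0):+1/OXO/XO./XX.*, (2,2):-1/OXO/XO./.XX
[OXO/XO./XX.] end (terminal -1, O#5); searched ..O/X../.X. to 6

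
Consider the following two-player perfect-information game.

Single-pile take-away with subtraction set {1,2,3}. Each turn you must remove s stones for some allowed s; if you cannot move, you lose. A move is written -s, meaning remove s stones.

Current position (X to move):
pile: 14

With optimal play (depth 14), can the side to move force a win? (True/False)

X winning at [14]: True

[14] X move#1: -1:-1/13, -2:+1/12*, -3:-1/11
[12] O move#2: -1:-1/11*, -2:-1/10, -3:-1/9
[11] X move#3: -1:-1/10, -2:-1/9, -3:+1/8*
[8] O move#4: -1:-1/7*, -2:-1/6, -3:-1/5
[7] X move#5: -1:-1/6, -2:-1/5, -3:+1/4*
[4] O move#6: -1:-1/3*, -2:-1/2, -3:-1/1
[3] X move#7: -1:-1/2, -2:-1/1, -3:+1/0*
[0] end (terminal -1, O#8); searched 14 to 14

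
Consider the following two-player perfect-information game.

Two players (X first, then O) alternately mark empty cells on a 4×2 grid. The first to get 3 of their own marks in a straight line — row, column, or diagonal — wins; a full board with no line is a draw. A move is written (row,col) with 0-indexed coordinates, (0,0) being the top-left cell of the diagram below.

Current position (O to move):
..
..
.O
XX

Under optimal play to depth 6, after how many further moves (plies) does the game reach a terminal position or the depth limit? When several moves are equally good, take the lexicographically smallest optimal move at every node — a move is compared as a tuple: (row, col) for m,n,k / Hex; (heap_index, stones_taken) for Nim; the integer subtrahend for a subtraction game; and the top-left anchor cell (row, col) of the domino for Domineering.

ply 1, O at ../../.O/XX | (0,0)=+0→O./../.O/XX*; (0,1)=+0→.O/../.O/XX; (1,0)=+0→../O./.O/XX; (1,1)=+0→../.O/.O/XX; (2,0)=+0→../../OO/XX
ply 2, X at O./../.O/XX | (0,1)=+0→OX/../.O/XX*; (1,0)=+0→O./X./.O/XX; (1,1)=+0→O./.X/.O/XX; (2,0)=+0→O./../XO/XX
ply 3, O at OX/../.O/XX | (1,0)=+0→OX/O./.O/XX*; (1,1)=+0→OX/.O/.O/XX; (2,0)=+0→OX/../OO/XX
ply 4, X at OX/O./.O/XX | (1,1)=-1→OX/OX/.O/XX; (2,0)=+0→OX/O./XO/XX*
ply 5, O at OX/O./XO/XX | (1,1)=+0→OX/OO/XO/XX*
ply 6: OX/OO/XO/XX is terminal +0 (X); from ../../.O/XX depth 6

PV length from [../../.O/XX]: 5 plies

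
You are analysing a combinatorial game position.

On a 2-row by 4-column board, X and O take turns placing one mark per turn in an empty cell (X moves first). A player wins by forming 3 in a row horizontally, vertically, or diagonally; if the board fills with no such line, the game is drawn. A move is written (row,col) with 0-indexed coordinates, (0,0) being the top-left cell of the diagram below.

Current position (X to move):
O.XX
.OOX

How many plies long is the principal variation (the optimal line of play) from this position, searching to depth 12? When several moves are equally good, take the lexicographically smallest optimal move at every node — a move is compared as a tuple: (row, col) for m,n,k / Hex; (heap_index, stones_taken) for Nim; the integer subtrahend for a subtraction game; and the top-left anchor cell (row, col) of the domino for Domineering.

[O.XX/.OOX] X move#1: (0,1):+1/OXXX/.OOX*, (1,0):+0/O.XX/XOOX
[OXXX/.OOX] end (terminal -1, O#2); searched O.XX/.OOX to 12

PV length from [O.XX/.OOX]: 1 ply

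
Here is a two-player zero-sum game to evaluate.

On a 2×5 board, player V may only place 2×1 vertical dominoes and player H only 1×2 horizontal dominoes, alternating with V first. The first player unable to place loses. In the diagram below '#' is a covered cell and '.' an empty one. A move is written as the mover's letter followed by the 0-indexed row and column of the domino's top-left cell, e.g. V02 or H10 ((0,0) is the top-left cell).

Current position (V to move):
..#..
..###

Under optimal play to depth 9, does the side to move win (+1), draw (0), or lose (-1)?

p1 V@[..#../..###]: V00[#.#../#.###]+1* V01[.##../.####]+1
p2 H@[#.#../#.###]: H03[#.###/#.###]-1*
p3 V@[#.###/#.###]: V01[#####/#####]+1*
p4 H@[#####/#####] terminal -1; root [..#../..###] d9

value(..#../..###, V) = +1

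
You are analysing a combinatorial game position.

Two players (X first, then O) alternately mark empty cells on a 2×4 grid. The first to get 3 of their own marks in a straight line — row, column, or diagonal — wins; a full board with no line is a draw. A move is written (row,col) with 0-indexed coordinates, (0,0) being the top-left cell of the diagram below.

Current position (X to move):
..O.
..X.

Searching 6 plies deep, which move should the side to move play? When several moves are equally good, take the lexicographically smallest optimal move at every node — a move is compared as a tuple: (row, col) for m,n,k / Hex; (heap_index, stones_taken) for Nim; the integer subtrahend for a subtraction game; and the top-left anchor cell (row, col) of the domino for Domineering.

X's best at [..O./..X.]: (1,1)

p1 X@[..O./..X.]: (0,0)[X.O./..X.]+0 (0,1)[.XO./..X.]+0 (0,3)[..OX/..X.]+0 (1,0)[..O./X.X.]+0 (1,1)[..O./.XX.]+1* (1,3)[..O./..XX]+0
p2 O@[..O./.XX.]: (0,0)[O.O./.XX.]-1* (0,1)[.OO./.XX.]-1 (0,3)[..OO/.XX.]-1 (1,0)[..O./OXX.]-1 (1,3)[..O./.XXO]-1
p3 X@[O.O./.XX.]: (0,1)[OXO./.XX.]+1* (0,3)[O.OX/.XX.]-1 (1,0)[O.O./XXX.]+1 (1,3)[O.O./.XXX]+1
p4 O@[OXO./.XX.]: (0,3)[OXOO/.XX.]-1* (1,0)[OXO./OXX.]-1 (1,3)[OXO./.XXO]-1
p5 X@[OXOO/.XX.]: (1,0)[OXOO/XXX.]+1* (1,3)[OXOO/.XXX]+1
p6 O@[OXOO/XXX.] terminal -1; root [..O./..X.] d6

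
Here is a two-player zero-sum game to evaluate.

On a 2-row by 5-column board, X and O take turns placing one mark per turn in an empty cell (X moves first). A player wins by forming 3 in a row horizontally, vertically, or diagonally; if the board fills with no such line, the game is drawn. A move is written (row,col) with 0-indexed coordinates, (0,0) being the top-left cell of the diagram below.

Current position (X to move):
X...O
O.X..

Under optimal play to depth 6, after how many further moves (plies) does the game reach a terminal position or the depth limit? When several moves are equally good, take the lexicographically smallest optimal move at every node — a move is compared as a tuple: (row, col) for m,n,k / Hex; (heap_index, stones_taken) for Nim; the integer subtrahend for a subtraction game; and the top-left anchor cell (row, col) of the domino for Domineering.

PV length from [X...O/O.X..]: 5 plies

p1 X@[X...O/O.X..]: (0,1)[XX..O/O.X..]+0 (0,2)[X.X.O/O.X..]+1* (0,3)[X..XO/O.X..]+0 (1,1)[X...O/OXX..]+0 (1,3)[X...O/O.XX.]+1 (1,4)[X...O/O.X.X]+0
p2 O@[X.X.O/O.X..]: (0,1)[XOX.O/O.X..]-1* (0,3)[X.XOO/O.X..]-1 (1,1)[X.X.O/OOX..]-1 (1,3)[X.X.O/O.XO.]-1 (1,4)[X.X.O/O.X.O]-1
p3 X@[XOX.O/O.X..]: (0,3)[XOXXO/O.X..]+0 (1,1)[XOX.O/OXX..]+0 (1,3)[XOX.O/O.XX.]+1* (1,4)[XOX.O/O.X.X]+0
p4 O@[XOX.O/O.XX.]: (0,3)[XOXOO/O.XX.]-1* (1,1)[XOX.O/OOXX.]-1 (1,4)[XOX.O/O.XXO]-1
p5 X@[XOXOO/O.XX.]: (1,1)[XOXOO/OXXX.]+1* (1,4)[XOXOO/O.XXX]+1
p6 O@[XOXOO/OXXX.] terminal -1; root [X...O/O.X..] d6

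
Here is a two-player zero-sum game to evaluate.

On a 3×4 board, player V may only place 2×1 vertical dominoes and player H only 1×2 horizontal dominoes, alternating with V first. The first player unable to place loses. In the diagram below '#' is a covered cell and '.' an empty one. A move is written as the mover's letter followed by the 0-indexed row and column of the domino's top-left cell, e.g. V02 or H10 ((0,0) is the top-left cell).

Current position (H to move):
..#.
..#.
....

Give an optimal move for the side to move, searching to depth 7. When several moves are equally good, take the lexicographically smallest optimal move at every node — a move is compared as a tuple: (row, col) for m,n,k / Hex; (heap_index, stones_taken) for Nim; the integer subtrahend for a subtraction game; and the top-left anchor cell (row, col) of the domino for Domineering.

p1 H@[..#./..#./....]: H00[###./..#./....]-1 H10[..#./###./....]+1* H20[..#./..#./##..]-1 H21[..#./..#./.##.]-1 H22[..#./..#./..##]-1
p2 V@[..#./###./....]: V03[..##/####/....]-1* V13[..#./####/...#]-1
p3 H@[..##/####/....]: H00[####/####/....]+1* H20[..##/####/##..]+1 H21[..##/####/.##.]+1 H22[..##/####/..##]+1
p4 V@[####/####/....] terminal -1; root [..#./..#./....] d7

H's best at [..#./..#./....]: H10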